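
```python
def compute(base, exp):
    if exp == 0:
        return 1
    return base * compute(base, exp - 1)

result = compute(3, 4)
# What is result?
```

compute(3, 4) = 3 * 3 * 3 * 3 = 81

Answer: 81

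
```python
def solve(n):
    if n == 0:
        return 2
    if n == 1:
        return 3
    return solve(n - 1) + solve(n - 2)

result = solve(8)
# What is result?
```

Build up from base cases: solve(0)=2, solve(1)=3, solve(2)=5, solve(3)=8, solve(4)=13, solve(5)=21, solve(6)=34, ..., solve(8)=89

Answer: 89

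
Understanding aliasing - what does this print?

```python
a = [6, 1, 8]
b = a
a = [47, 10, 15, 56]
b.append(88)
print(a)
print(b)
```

Key concept: rebinding vs mutation: a is rebound to a new list, b still points at the original.
Step by step:
`a = [6, 1, 8]` → a = [6, 1, 8]
`b = a` → b = [6, 1, 8] (same object as a)
`a = [47, 10, 15, 56]` → a = [47, 10, 15, 56]
`b.append(88)` → b = [6, 1, 8, 88]
`print(a)` → prints [47, 10, 15, 56]
`print(b)` → prints [6, 1, 8, 88]

Answer:
[47, 10, 15, 56]
[6, 1, 8, 88]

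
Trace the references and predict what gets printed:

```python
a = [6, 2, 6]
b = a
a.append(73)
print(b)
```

Key concept: basic list aliasing.
Step by step:
`a = [6, 2, 6]` → a = [6, 2, 6]
`b = a` → b = [6, 2, 6] (same object as a)
`a.append(73)` → a = [6, 2, 6, 73] (same object as b); b = [6, 2, 6, 73] (same object as a)
`print(b)` → prints [6, 2, 6, 73]

Answer: [6, 2, 6, 73]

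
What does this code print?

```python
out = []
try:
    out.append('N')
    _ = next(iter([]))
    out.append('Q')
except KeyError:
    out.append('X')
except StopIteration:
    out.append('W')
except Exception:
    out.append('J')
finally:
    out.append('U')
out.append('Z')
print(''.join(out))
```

Execution trace: 'N' (try body) → 'W' (except StopIteration) → 'U' (finally) → 'Z' (after the try/except). Output: NWUZ

Answer: NWUZ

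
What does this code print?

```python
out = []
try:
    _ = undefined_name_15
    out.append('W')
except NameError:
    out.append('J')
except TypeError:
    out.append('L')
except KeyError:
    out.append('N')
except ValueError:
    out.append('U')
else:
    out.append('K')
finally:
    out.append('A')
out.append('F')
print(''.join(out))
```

Execution trace: 'J' (except NameError) → 'A' (finally) → 'F' (after the try/except). Output: JAF

Answer: JAF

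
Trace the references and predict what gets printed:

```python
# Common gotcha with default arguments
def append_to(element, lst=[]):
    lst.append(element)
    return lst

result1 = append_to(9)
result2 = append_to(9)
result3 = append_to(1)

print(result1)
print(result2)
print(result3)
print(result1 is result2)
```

Key concept: mutable default argument gotcha.
Step by step:
`result1 = append_to(9)` → result1 = [9]
`result2 = append_to(9)` → result1 = [9, 9] (same object as result2); result2 = [9, 9] (same object as result1)
`result3 = append_to(1)` → result1 = [9, 9, 1] (same object as result2, result3); result2 = [9, 9, 1] (same object as result1, result3); result3 = [9, 9, 1] (same object as result1, result2)
`print(result1)` → prints [9, 9, 1]
`print(result2)` → prints [9, 9, 1]
`print(result3)` → prints [9, 9, 1]
`print(result1 is result2)` → prints True

Answer:
[9, 9, 1]
[9, 9, 1]
[9, 9, 1]
True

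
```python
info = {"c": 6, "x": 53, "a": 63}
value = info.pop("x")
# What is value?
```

Trace:
`info = {"c": 6, "x": 53, "a": 63}` → info = {'c': 6, 'x': 53, 'a': 63}
`value = info.pop("x")` → info = {'c': 6, 'a': 63}; value = 53
So value = 53

Answer: 53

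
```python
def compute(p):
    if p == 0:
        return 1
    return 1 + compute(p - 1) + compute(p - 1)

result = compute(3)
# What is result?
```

compute(p) = 1 + 2·compute(p-1), compute(0)=1. Closed form: (1+1)·2^3 - 1 = 15.

Answer: 15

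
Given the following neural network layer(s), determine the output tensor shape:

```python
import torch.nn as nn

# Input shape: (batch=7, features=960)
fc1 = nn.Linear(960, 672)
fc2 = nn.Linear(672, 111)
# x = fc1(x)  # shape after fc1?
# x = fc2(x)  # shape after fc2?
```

Input: (7, 960) -> after fc1: (7, 672) -> Output: (7, 111)

Answer: (7, 111)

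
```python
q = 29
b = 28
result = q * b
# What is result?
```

Trace:
`q = 29` → q = 29
`b = 28` → b = 28
`result = q * b` → result = 812
So result = 812

Answer: 812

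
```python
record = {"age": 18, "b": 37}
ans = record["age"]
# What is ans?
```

Trace:
`record = {"age": 18, "b": 37}` → record = {'age': 18, 'b': 37}
`ans = record["age"]` → ans = 18
So ans = 18

Answer: 18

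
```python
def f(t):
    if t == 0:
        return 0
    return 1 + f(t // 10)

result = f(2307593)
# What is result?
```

Count of digits of 2307593: 7

Answer: 7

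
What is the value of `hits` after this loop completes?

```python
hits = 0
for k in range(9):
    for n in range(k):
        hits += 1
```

Triangle number: 0+1+2+...+8
`hits` takes the values: 0 → 1 → 2 → 3 → 4 → 5 → 6 → 7 → 8 → 9 → 10 → 11 → 12 → 13 → 14 → 15 → 16 → 17 → 18 → 19 → 20 → 21 → 22 → 23 → 24 → 25 → 26 → 27 → 28 → 29 → 30 → 31 → 32 → 33 → 34 → 35 → 36

Answer: 36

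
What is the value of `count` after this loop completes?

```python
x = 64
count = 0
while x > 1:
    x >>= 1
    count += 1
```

Count right shifts until 1
`count` takes the values: 0 → 1 → 2 → 3 → 4 → 5 → 6

Answer: 6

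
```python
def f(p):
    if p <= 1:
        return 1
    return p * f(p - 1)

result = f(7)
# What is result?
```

f(7) = 7 * 6 * 5 * 4 * 3 * 2 * 1 = 5040

Answer: 5040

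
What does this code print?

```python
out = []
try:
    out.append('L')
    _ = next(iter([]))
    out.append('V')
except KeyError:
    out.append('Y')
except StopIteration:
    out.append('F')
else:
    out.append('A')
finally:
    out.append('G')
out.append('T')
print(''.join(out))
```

Execution trace: 'L' (try body) → 'F' (except StopIteration) → 'G' (finally) → 'T' (after the try/except). Output: LFGT

Answer: LFGT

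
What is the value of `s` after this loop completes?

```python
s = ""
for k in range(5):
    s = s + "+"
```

Repeat '+' 5 times
`s` takes the values: "" → "+" → "++" → "+++" → "++++" → "+++++"

Answer: "+++++"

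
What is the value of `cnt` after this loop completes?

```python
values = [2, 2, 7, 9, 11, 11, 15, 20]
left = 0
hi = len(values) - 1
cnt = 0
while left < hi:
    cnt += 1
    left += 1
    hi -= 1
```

Iterations until pointers meet (list length 8)
`cnt` takes the values: 0 → 1 → 2 → 3 → 4

Answer: 4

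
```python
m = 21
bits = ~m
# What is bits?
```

Trace:
`m = 21` → m = 21
`bits = ~m` → bits = -22
So bits = -22

Answer: -22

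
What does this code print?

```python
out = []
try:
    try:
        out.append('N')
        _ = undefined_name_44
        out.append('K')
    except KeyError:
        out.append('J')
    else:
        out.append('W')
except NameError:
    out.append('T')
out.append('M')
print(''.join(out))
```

Execution trace: 'N' (try body) → 'T' (outer except NameError) → 'M' (after the try/except). Output: NTM

Answer: NTM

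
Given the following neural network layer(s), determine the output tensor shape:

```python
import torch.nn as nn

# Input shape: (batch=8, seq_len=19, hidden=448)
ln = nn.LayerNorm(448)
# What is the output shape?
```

Input: (8, 19, 448) -> Output: (8, 19, 448)

Answer: (8, 19, 448)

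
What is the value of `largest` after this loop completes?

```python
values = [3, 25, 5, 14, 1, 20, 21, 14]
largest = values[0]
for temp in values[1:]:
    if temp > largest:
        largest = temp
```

Maximum of [3, 25, 5, 14, 1, 20, 21, 14]
`largest` takes the values: 3 → 25

Answer: 25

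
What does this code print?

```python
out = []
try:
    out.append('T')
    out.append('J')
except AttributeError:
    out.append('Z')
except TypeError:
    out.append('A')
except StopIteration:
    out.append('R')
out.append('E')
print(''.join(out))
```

Execution trace: 'T' (try body) → 'J' (try body, no exception) → 'E' (after the try/except). Output: TJE

Answer: TJE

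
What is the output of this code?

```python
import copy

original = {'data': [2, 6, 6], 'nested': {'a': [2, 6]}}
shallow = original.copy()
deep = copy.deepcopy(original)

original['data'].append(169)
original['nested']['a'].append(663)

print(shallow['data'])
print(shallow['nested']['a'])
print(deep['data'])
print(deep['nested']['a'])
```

Key concept: comparing shallow vs deep copy.
Step by step:
`original = {'data': [2, 6, 6], 'nested': {'a': [2, 6]}}` → original = {'data': [2, 6, 6], 'nested': {'a': [2, 6]}}
`shallow = original.copy()` → shallow = {'data': [2, 6, 6], 'nested': {'a': [2, 6]}}
`deep = copy.deepcopy(original)` → deep = {'data': [2, 6, 6], 'nested': {'a': [2, 6]}}
`original['data'].append(169)` → original = {'data': [2, 6, 6, 169], 'nested': {'a': [2, 6]}}; shallow = {'data': [2, 6, 6, 169], 'nested': {'a': [2, 6]}}
`original['nested']['a'].append(663)` → original = {'data': [2, 6, 6, 169], 'nested': {'a': [2, 6, 663]}}; shallow = {'data': [2, 6, 6, 169], 'nested': {'a': [2, 6, 663]}}
`print(shallow['data'])` → prints [2, 6, 6, 169]
`print(shallow['nested']['a'])` → prints [2, 6, 663]
`print(deep['data'])` → prints [2, 6, 6]
`print(deep['nested']['a'])` → prints [2, 6]

Answer:
[2, 6, 6, 169]
[2, 6, 663]
[2, 6, 6]
[2, 6]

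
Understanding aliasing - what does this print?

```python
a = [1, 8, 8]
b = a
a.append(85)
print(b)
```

Key concept: basic list aliasing.
Step by step:
`a = [1, 8, 8]` → a = [1, 8, 8]
`b = a` → b = [1, 8, 8] (same object as a)
`a.append(85)` → a = [1, 8, 8, 85] (same object as b); b = [1, 8, 8, 85] (same object as a)
`print(b)` → prints [1, 8, 8, 85]

Answer: [1, 8, 8, 85]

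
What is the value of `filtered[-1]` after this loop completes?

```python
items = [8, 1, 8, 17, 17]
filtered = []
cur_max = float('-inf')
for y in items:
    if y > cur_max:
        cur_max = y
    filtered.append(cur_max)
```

Running max ends at 17
`filtered` takes the values: [] → [8] → [8, 8] → [8, 8, 8] → [8, 8, 8, 17] → [8, 8, 8, 17, 17]
So `filtered[-1]` = 17

Answer: 17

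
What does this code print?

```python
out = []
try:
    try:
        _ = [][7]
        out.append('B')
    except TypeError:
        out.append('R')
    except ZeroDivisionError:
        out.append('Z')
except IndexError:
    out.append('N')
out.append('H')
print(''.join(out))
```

Execution trace: 'N' (outer except IndexError) → 'H' (after the try/except). Output: NH

Answer: NH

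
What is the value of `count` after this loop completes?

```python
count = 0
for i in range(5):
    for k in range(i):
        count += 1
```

Triangle number: 0+1+2+...+4
`count` takes the values: 0 → 1 → 2 → 3 → 4 → 5 → 6 → 7 → 8 → 9 → 10

Answer: 10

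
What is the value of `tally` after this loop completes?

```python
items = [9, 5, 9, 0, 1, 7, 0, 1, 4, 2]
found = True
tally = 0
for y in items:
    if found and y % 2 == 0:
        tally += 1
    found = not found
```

Count even values at even positions
`tally` takes the values: 0 → 1 → 2

Answer: 2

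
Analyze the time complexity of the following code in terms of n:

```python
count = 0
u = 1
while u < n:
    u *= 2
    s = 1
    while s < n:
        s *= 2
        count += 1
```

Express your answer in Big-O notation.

Each loop level contributes: log n × log n. Multiplying the contributions gives O(log² n).

Answer: O(log² n)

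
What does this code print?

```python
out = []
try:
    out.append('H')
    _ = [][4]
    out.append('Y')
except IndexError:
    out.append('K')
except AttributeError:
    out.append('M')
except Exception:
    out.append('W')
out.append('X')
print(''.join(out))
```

Execution trace: 'H' (try body) → 'K' (except IndexError) → 'X' (after the try/except). Output: HKX

Answer: HKX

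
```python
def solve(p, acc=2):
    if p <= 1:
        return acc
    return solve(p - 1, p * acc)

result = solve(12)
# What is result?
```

Accumulator trace (n, acc): (12, 2) -> (11, 24) -> (10, 264) -> (9, 2640) -> (8, 23760) -> (7, 190080) -> (6, 1330560) -> (5, 7983360) -> (4, 39916800) -> (3, 159667200) -> (2, 479001600) -> (1, 958003200) -> return 958003200

Answer: 958003200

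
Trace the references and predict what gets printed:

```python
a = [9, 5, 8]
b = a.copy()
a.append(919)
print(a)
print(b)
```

Key concept: list.copy() creates independent copy.
Step by step:
`a = [9, 5, 8]` → a = [9, 5, 8]
`b = a.copy()` → b = [9, 5, 8]
`a.append(919)` → a = [9, 5, 8, 919]
`print(a)` → prints [9, 5, 8, 919]
`print(b)` → prints [9, 5, 8]

Answer:
[9, 5, 8, 919]
[9, 5, 8]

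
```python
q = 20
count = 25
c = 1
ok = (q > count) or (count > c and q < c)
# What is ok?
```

Trace:
`q = 20` → q = 20
`count = 25` → count = 25
`c = 1` → c = 1
`ok = (q > count) or (count > c and q < c)` → ok = False
So ok = False

Answer: False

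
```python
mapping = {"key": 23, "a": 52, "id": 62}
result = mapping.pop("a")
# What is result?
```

Trace:
`mapping = {"key": 23, "a": 52, "id": 62}` → mapping = {'key': 23, 'a': 52, 'id': 62}
`result = mapping.pop("a")` → mapping = {'key': 23, 'id': 62}; result = 52
So result = 52

Answer: 52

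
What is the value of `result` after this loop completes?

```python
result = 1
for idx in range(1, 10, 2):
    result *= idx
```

Product of 1, 3, 5, ... up to 9
`result` takes the values: 1 → 3 → 15 → 105 → 945

Answer: 945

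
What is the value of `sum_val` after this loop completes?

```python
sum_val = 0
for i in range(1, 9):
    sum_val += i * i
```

Sum of squares 1² to 8² = 204
`sum_val` takes the values: 0 → 1 → 5 → 14 → 30 → 55 → 91 → 140 → 204

Answer: 204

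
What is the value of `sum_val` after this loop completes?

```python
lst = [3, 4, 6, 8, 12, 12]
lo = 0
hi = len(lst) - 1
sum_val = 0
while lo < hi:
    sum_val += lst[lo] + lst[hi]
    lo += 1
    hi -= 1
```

Sum of pairs from ends
`sum_val` takes the values: 0 → 15 → 31 → 45

Answer: 45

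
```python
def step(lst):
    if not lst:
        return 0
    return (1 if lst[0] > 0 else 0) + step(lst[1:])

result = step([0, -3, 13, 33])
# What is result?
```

Count of positive elements in [0, -3, 13, 33] = 2

Answer: 2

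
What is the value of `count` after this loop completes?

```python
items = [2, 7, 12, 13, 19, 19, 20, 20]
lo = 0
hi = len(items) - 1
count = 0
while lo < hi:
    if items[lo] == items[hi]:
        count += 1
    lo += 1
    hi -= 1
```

Count matching pairs from ends
`count` takes the values: 0

Answer: 0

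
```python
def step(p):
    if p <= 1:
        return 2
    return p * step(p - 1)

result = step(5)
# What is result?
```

step(5) = 5 * 4 * 3 * 2 * 2 = 240

Answer: 240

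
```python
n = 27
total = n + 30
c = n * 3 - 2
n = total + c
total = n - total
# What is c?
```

Trace:
`n = 27` → n = 27
`total = n + 30` → total = 57
`c = n * 3 - 2` → c = 79
`n = total + c` → n = 136
`total = n - total` → total = 79
So c = 79

Answer: 79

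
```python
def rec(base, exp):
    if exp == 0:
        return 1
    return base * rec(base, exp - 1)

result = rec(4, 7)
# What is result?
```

rec(4, 7) = 4 * 4 * 4 * 4 * 4 * 4 * 4 = 16384

Answer: 16384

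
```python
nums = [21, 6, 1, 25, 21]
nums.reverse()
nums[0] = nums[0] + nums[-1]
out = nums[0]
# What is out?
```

Trace:
`nums = [21, 6, 1, 25, 21]` → nums = [21, 6, 1, 25, 21]
`nums.reverse()` → nums = [21, 25, 1, 6, 21]
`nums[0] = nums[0] + nums[-1]` → nums = [42, 25, 1, 6, 21]
`out = nums[0]` → out = 42
So out = 42

Answer: 42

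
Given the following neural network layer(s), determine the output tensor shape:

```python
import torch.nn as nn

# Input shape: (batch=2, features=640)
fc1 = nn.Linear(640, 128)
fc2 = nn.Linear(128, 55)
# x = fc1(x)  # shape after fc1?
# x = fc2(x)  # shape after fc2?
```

Input: (2, 640) -> after fc1: (2, 128) -> Output: (2, 55)

Answer: (2, 55)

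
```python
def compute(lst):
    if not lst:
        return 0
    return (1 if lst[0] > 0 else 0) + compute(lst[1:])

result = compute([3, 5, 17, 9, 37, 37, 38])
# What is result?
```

Count of positive elements in [3, 5, 17, 9, 37, 37, 38] = 7

Answer: 7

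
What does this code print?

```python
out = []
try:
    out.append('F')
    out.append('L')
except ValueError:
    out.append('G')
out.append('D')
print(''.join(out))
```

Execution trace: 'F' (try body) → 'L' (try body, no exception) → 'D' (after the try/except). Output: FLD

Answer: FLD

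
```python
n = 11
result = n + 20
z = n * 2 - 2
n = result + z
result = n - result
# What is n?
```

Trace:
`n = 11` → n = 11
`result = n + 20` → result = 31
`z = n * 2 - 2` → z = 20
`n = result + z` → n = 51
`result = n - result` → result = 20
So n = 51

Answer: 51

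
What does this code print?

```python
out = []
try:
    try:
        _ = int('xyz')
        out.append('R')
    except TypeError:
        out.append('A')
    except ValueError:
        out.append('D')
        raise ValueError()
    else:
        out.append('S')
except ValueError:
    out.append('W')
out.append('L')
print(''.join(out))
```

Execution trace: 'D' (inner except ValueError) → 'W' (outer except ValueError) → 'L' (after the try/except). Output: DWL

Answer: DWL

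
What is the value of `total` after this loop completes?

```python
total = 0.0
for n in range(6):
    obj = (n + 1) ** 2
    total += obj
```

Sum of squared losses 1² + 2² + ... + 6²
`total` takes the values: 0.0 → 1.0 → 5.0 → 14.0 → 30.0 → 55.0 → 91.0

Answer: 91.0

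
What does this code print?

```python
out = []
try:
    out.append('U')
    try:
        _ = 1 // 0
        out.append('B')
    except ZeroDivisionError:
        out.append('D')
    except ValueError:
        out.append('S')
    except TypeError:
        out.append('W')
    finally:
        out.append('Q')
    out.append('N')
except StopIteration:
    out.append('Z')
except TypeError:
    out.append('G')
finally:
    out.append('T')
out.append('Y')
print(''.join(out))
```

Execution trace: 'U' (try body) → 'D' (inner except ZeroDivisionError) → 'Q' (inner finally) → 'N' (try body, no exception) → 'T' (finally) → 'Y' (after the try/except). Output: UDQNTY

Answer: UDQNTY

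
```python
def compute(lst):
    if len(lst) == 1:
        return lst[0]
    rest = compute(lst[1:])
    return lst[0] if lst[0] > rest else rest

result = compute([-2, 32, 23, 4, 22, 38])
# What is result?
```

Recursive max over [-2, 32, 23, 4, 22, 38] = 38

Answer: 38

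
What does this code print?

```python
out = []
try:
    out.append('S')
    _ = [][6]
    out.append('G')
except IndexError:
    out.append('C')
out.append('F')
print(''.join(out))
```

Execution trace: 'S' (try body) → 'C' (except IndexError) → 'F' (after the try/except). Output: SCF

Answer: SCF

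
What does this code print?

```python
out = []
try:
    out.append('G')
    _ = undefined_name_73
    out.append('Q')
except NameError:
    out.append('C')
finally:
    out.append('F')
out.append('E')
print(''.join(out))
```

Execution trace: 'G' (try body) → 'C' (except NameError) → 'F' (finally) → 'E' (after the try/except). Output: GCFE

Answer: GCFE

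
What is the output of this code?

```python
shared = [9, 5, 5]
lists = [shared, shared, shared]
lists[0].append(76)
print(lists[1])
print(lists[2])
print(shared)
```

Key concept: list of same reference.
Step by step:
`shared = [9, 5, 5]` → shared = [9, 5, 5]
`lists = [shared, shared, shared]` → lists = [[9, 5, 5], [9, 5, 5], [9, 5, 5]]
`lists[0].append(76)` → shared = [9, 5, 5, 76]; lists = [[9, 5, 5, 76], [9, 5, 5, 76], [9, 5, 5, 76]]
`print(lists[1])` → prints [9, 5, 5, 76]
`print(lists[2])` → prints [9, 5, 5, 76]
`print(shared)` → prints [9, 5, 5, 76]

Answer:
[9, 5, 5, 76]
[9, 5, 5, 76]
[9, 5, 5, 76]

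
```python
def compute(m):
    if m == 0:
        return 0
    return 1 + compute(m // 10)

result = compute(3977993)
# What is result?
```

Count of digits of 3977993: 7

Answer: 7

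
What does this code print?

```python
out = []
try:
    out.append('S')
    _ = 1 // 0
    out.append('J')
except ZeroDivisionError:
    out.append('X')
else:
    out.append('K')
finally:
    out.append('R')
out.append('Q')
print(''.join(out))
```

Execution trace: 'S' (try body) → 'X' (except ZeroDivisionError) → 'R' (finally) → 'Q' (after the try/except). Output: SXRQ

Answer: SXRQ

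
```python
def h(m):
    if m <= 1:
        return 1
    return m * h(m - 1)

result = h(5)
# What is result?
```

h(5) = 5 * 4 * 3 * 2 * 1 = 120

Answer: 120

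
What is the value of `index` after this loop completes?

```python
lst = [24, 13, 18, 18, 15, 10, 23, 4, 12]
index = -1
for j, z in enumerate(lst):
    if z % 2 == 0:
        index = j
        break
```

First even number index in [24, 13, 18, 18, 15, 10, 23, 4, 12]
`index` takes the values: -1 → 0

Answer: 0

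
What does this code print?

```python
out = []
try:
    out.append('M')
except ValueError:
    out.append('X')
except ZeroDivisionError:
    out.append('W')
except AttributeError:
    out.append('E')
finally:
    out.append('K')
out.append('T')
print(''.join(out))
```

Execution trace: 'M' (try body, no exception) → 'K' (finally) → 'T' (after the try/except). Output: MKT

Answer: MKT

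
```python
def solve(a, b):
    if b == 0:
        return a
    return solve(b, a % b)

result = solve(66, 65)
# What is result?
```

solve(66, 65) -> solve(65, 1) -> solve(1, 0) -> 1

Answer: 1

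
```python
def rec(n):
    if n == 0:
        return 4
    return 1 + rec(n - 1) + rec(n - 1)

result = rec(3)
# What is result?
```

rec(n) = 1 + 2·rec(n-1), rec(0)=4. Closed form: (4+1)·2^3 - 1 = 39.

Answer: 39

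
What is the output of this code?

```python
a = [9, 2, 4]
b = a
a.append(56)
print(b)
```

Key concept: basic list aliasing.
Step by step:
`a = [9, 2, 4]` → a = [9, 2, 4]
`b = a` → b = [9, 2, 4] (same object as a)
`a.append(56)` → a = [9, 2, 4, 56] (same object as b); b = [9, 2, 4, 56] (same object as a)
`print(b)` → prints [9, 2, 4, 56]

Answer: [9, 2, 4, 56]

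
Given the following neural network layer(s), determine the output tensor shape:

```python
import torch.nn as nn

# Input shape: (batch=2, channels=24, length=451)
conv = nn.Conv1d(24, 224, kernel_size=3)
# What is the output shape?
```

Input: (2, 24, 451) -> Output: (2, 224, 449)

Answer: (2, 224, 449)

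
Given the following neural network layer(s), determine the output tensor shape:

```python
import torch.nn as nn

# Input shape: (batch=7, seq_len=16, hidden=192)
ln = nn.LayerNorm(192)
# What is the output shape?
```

Input: (7, 16, 192) -> Output: (7, 16, 192)

Answer: (7, 16, 192)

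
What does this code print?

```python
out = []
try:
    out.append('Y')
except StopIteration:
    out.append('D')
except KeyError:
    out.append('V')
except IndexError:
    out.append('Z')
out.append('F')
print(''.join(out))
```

Execution trace: 'Y' (try body, no exception) → 'F' (after the try/except). Output: YF

Answer: YF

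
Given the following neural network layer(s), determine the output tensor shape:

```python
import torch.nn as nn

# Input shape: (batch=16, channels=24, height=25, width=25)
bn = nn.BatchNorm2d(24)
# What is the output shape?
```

Input: (16, 24, 25, 25) -> Output: (16, 24, 25, 25)

Answer: (16, 24, 25, 25)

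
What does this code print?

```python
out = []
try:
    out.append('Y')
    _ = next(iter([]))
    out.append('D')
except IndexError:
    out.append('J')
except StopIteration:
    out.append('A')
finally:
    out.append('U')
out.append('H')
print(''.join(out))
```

Execution trace: 'Y' (try body) → 'A' (except StopIteration) → 'U' (finally) → 'H' (after the try/except). Output: YAUH

Answer: YAUH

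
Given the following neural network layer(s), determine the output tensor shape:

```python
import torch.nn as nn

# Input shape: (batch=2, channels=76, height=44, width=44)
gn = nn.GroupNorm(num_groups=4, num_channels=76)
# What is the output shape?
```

Input: (2, 76, 44, 44) -> Output: (2, 76, 44, 44)

Answer: (2, 76, 44, 44)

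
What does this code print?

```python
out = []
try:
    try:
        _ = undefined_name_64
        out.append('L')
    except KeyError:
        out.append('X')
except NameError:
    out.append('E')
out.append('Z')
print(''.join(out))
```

Execution trace: 'E' (outer except NameError) → 'Z' (after the try/except). Output: EZ

Answer: EZ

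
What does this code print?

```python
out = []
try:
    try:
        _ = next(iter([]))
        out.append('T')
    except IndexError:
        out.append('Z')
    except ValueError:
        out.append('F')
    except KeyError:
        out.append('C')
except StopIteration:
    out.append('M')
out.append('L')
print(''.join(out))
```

Execution trace: 'M' (outer except StopIteration) → 'L' (after the try/except). Output: ML

Answer: ML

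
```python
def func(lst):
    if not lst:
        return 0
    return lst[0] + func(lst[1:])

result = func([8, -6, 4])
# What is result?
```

8 + (-6) + 4 + 0 = 6

Answer: 6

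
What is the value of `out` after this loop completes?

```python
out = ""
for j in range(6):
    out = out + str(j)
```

Concatenate digits 0 to 5
`out` takes the values: "" → "0" → "01" → "012" → "0123" → "01234" → "012345"

Answer: "012345"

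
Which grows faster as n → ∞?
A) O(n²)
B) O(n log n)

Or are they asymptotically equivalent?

O(n²) vs O(n log n): Higher order terms dominate.

Answer: A) O(n²) grows faster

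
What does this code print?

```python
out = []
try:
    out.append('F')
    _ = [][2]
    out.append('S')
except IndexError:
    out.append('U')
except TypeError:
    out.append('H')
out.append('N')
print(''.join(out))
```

Execution trace: 'F' (try body) → 'U' (except IndexError) → 'N' (after the try/except). Output: FUN

Answer: FUN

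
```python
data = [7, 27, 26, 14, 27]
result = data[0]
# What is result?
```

Trace:
`data = [7, 27, 26, 14, 27]` → data = [7, 27, 26, 14, 27]
`result = data[0]` → result = 7
So result = 7

Answer: 7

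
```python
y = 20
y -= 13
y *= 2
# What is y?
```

Trace:
`y = 20` → y = 20
`y -= 13` → y = 7
`y *= 2` → y = 14
So y = 14

Answer: 14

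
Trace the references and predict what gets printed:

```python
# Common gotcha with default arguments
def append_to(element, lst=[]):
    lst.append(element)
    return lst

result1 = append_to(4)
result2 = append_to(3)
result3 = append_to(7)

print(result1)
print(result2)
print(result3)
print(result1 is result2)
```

Key concept: mutable default argument gotcha.
Step by step:
`result1 = append_to(4)` → result1 = [4]
`result2 = append_to(3)` → result1 = [4, 3] (same object as result2); result2 = [4, 3] (same object as result1)
`result3 = append_to(7)` → result1 = [4, 3, 7] (same object as result2, result3); result2 = [4, 3, 7] (same object as result1, result3); result3 = [4, 3, 7] (same object as result1, result2)
`print(result1)` → prints [4, 3, 7]
`print(result2)` → prints [4, 3, 7]
`print(result3)` → prints [4, 3, 7]
`print(result1 is result2)` → prints True

Answer:
[4, 3, 7]
[4, 3, 7]
[4, 3, 7]
True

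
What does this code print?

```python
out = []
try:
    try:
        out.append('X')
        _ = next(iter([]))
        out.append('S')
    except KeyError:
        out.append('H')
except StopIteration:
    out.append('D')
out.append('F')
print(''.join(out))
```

Execution trace: 'X' (try body) → 'D' (outer except StopIteration) → 'F' (after the try/except). Output: XDF

Answer: XDF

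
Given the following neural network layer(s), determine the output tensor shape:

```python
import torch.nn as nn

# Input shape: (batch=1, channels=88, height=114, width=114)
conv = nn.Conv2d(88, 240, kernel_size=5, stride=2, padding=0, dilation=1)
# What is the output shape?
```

Input: (1, 88, 114, 114) -> Output: (1, 240, 55, 55)

Answer: (1, 240, 55, 55)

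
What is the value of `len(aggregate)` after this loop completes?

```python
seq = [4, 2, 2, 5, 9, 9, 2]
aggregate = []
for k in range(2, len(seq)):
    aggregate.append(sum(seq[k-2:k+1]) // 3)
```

Number of 3-element averages
`aggregate` takes the values: [] → [2] → [2, 3] → [2, 3, 5] → [2, 3, 5, 7] → [2, 3, 5, 7, 6]
So `len(aggregate)` = 5

Answer: 5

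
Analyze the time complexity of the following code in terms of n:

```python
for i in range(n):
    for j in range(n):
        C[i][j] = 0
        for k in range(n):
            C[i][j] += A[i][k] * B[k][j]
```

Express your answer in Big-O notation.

This is Naive matrix multiplication. Time complexity: O(n³).

Answer: O(n³)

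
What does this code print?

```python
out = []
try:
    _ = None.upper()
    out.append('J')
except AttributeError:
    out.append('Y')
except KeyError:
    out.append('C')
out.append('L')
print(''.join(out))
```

Execution trace: 'Y' (except AttributeError) → 'L' (after the try/except). Output: YL

Answer: YL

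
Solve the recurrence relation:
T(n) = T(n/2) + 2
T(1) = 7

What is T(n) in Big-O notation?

Each step divides n by 2 and adds 2. After log_2(n) steps we reach T(1)=7. So T(n) = 2·log_2(n) + 7 = O(log n).

Answer: O(log n)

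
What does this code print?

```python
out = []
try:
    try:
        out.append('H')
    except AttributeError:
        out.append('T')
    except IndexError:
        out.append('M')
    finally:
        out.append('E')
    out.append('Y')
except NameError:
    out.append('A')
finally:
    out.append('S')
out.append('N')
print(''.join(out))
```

Execution trace: 'H' (inner try body, no exception) → 'E' (inner finally) → 'Y' (try body, no exception) → 'S' (finally) → 'N' (after the try/except). Output: HEYSN

Answer: HEYSN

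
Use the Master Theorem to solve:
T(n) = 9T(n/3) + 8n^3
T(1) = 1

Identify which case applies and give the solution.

a=9, b=3, f(n)=8n^3. log_3(9) = 2. Since c=3 > 2 and the regularity condition holds (9(n/3)^3 = (9/3^3)n^3 with 9/3^3 < 1), Case 3 applies: T(n) = Θ(f(n)) = O(n^3).

Answer: O(n^3) - Case 3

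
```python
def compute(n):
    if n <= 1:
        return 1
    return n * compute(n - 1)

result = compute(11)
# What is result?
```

compute(11) = 11 * 10 * 9 * 8 * 7 * 6 * 5 * 4 * 3 * 2 * 1 = 39916800

Answer: 39916800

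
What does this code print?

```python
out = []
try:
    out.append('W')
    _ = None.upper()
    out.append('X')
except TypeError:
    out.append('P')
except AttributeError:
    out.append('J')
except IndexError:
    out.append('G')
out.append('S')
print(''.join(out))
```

Execution trace: 'W' (try body) → 'J' (except AttributeError) → 'S' (after the try/except). Output: WJS

Answer: WJS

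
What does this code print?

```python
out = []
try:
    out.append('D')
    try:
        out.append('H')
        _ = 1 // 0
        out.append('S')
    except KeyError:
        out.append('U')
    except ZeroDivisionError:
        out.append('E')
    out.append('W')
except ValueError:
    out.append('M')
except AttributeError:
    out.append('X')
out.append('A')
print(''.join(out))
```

Execution trace: 'D' (try body) → 'H' (inner try body) → 'E' (inner except ZeroDivisionError) → 'W' (try body, no exception) → 'A' (after the try/except). Output: DHEWA

Answer: DHEWA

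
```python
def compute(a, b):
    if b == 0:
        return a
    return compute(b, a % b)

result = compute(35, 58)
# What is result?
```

compute(35, 58) -> compute(58, 35) -> compute(35, 23) -> compute(23, 12) -> compute(12, 11) -> compute(11, 1) -> compute(1, 0) -> 1

Answer: 1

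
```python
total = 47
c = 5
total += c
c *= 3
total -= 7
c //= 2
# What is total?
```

Trace:
`total = 47` → total = 47
`c = 5` → c = 5
`total += c` → total = 52
`c *= 3` → c = 15
`total -= 7` → total = 45
`c //= 2` → c = 7
So total = 45

Answer: 45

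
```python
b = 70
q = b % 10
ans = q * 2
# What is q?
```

Trace:
`b = 70` → b = 70
`q = b % 10` → q = 0
`ans = q * 2` → ans = 0
So q = 0

Answer: 0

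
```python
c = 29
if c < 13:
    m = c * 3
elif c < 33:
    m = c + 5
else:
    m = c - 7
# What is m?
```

Trace:
`c = 29` → c = 29
`if c < 13: ...` → c < 13 is False, c < 33 is True → m = 34
So m = 34

Answer: 34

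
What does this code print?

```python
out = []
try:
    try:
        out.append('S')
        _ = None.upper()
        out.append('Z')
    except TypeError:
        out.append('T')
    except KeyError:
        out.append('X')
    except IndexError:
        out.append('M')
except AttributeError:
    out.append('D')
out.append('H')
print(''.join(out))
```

Execution trace: 'S' (try body) → 'D' (outer except AttributeError) → 'H' (after the try/except). Output: SDH

Answer: SDH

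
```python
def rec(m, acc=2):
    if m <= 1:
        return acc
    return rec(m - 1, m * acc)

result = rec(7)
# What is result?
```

Accumulator trace (n, acc): (7, 2) -> (6, 14) -> (5, 84) -> (4, 420) -> (3, 1680) -> (2, 5040) -> (1, 10080) -> return 10080

Answer: 10080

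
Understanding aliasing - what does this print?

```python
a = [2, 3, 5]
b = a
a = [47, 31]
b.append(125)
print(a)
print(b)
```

Key concept: rebinding vs mutation: a is rebound to a new list, b still points at the original.
Step by step:
`a = [2, 3, 5]` → a = [2, 3, 5]
`b = a` → b = [2, 3, 5] (same object as a)
`a = [47, 31]` → a = [47, 31]
`b.append(125)` → b = [2, 3, 5, 125]
`print(a)` → prints [47, 31]
`print(b)` → prints [2, 3, 5, 125]

Answer:
[47, 31]
[2, 3, 5, 125]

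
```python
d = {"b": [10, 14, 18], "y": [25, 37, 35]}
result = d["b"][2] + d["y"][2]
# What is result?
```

Trace:
`d = {"b": [10, 14, 18], "y": [25, 37, 35]}` → d = {'b': [10, 14, 18], 'y': [25, 37, 35]}
`result = d["b"][2] + d["y"][2]` → result = 53
So result = 53

Answer: 53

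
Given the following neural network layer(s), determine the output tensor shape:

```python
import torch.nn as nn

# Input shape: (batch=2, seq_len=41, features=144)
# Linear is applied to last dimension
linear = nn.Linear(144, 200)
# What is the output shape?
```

Input: (2, 41, 144) -> Output: (2, 41, 200)

Answer: (2, 41, 200)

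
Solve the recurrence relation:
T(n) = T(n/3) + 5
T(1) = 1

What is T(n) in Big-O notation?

Each step divides n by 3 and adds 5. After log_3(n) steps we reach T(1)=1. So T(n) = 5·log_3(n) + 1 = O(log n).

Answer: O(log n)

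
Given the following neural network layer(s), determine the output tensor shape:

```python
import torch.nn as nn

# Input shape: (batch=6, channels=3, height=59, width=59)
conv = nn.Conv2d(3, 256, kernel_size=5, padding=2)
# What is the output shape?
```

Input: (6, 3, 59, 59) -> Output: (6, 256, 59, 59)

Answer: (6, 256, 59, 59)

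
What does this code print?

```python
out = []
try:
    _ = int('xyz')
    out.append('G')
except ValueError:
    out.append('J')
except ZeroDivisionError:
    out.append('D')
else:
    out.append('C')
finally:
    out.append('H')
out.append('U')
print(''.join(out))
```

Execution trace: 'J' (except ValueError) → 'H' (finally) → 'U' (after the try/except). Output: JHU

Answer: JHU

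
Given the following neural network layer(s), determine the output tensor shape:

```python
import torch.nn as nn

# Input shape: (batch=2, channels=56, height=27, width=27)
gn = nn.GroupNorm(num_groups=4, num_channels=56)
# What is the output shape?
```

Input: (2, 56, 27, 27) -> Output: (2, 56, 27, 27)

Answer: (2, 56, 27, 27)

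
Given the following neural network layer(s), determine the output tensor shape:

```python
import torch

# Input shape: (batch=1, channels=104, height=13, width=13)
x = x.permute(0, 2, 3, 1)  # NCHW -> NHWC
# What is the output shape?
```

Input: (1, 104, 13, 13) -> Output: (1, 13, 13, 104)

Answer: (1, 13, 13, 104)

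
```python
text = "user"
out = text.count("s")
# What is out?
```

Trace:
`text = "user"` → text = 'user'
`out = text.count("s")` → out = 1
So out = 1

Answer: 1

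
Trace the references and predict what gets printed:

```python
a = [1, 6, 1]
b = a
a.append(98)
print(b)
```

Key concept: basic list aliasing.
Step by step:
`a = [1, 6, 1]` → a = [1, 6, 1]
`b = a` → b = [1, 6, 1] (same object as a)
`a.append(98)` → a = [1, 6, 1, 98] (same object as b); b = [1, 6, 1, 98] (same object as a)
`print(b)` → prints [1, 6, 1, 98]

Answer: [1, 6, 1, 98]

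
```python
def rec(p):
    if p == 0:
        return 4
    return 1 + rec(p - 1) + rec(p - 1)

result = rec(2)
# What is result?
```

rec(p) = 1 + 2·rec(p-1), rec(0)=4. Closed form: (4+1)·2^2 - 1 = 19.

Answer: 19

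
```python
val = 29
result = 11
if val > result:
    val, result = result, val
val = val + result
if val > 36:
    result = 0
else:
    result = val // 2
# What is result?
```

Trace:
`val = 29` → val = 29
`result = 11` → result = 11
`if val > result: ...` → val > result is True → val = 11; result = 29
`val = val + result` → val = 40
`if val > 36: ...` → val > 36 is True → result = 0
So result = 0

Answer: 0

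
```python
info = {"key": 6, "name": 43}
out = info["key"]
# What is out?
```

Trace:
`info = {"key": 6, "name": 43}` → info = {'key': 6, 'name': 43}
`out = info["key"]` → out = 6
So out = 6

Answer: 6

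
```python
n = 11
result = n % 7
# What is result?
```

Trace:
`n = 11` → n = 11
`result = n % 7` → result = 4
So result = 4

Answer: 4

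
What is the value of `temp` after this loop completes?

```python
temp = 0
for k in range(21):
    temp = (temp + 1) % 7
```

Increment mod 7, 21 times = 0
`temp` takes the values: 0 → 1 → 2 → 3 → 4 → 5 → 6 → 0 → 1 → 2 → 3 → 4 → 5 → 6 → 0 → 1 → 2 → 3 → 4 → 5 → 6 → 0

Answer: 0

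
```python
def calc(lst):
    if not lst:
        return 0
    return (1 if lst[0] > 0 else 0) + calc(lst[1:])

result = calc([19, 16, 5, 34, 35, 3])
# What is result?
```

Count of positive elements in [19, 16, 5, 34, 35, 3] = 6

Answer: 6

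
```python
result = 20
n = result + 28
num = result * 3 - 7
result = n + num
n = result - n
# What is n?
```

Trace:
`result = 20` → result = 20
`n = result + 28` → n = 48
`num = result * 3 - 7` → num = 53
`result = n + num` → result = 101
`n = result - n` → n = 53
So n = 53

Answer: 53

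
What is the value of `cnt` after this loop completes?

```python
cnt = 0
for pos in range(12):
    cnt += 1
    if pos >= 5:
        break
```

Loop breaks when pos reaches 5, cnt is 6
`cnt` takes the values: 0 → 1 → 2 → 3 → 4 → 5 → 6

Answer: 6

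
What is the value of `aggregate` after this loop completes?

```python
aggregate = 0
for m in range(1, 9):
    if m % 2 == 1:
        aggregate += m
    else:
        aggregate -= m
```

Add odd, subtract even
`aggregate` takes the values: 0 → 1 → -1 → 2 → -2 → 3 → -3 → 4 → -4

Answer: -4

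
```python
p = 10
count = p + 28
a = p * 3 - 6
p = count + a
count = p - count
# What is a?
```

Trace:
`p = 10` → p = 10
`count = p + 28` → count = 38
`a = p * 3 - 6` → a = 24
`p = count + a` → p = 62
`count = p - count` → count = 24
So a = 24

Answer: 24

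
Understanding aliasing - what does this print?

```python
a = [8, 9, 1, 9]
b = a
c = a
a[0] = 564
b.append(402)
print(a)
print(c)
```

Key concept: multiple aliases.
Step by step:
`a = [8, 9, 1, 9]` → a = [8, 9, 1, 9]
`b = a` → b = [8, 9, 1, 9] (same object as a)
`c = a` → c = [8, 9, 1, 9] (same object as a, b)
`a[0] = 564` → a = [564, 9, 1, 9] (same object as b, c); b = [564, 9, 1, 9] (same object as a, c); c = [564, 9, 1, 9] (same object as a, b)
`b.append(402)` → a = [564, 9, 1, 9, 402] (same object as b, c); b = [564, 9, 1, 9, 402] (same object as a, c); c = [564, 9, 1, 9, 402] (same object as a, b)
`print(a)` → prints [564, 9, 1, 9, 402]
`print(c)` → prints [564, 9, 1, 9, 402]

Answer:
[564, 9, 1, 9, 402]
[564, 9, 1, 9, 402]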